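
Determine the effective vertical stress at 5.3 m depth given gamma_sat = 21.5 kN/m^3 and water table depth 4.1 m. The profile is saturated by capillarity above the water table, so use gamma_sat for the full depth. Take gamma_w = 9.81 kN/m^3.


Result: 102.18 kPa

Derivation:
Total stress = gamma_sat * depth
sigma = 21.5 * 5.3 = 113.95 kPa
Pore water pressure u = gamma_w * (depth - d_wt)
u = 9.81 * (5.3 - 4.1) = 11.772 kPa
Effective stress = sigma - u
sigma' = 113.95 - 11.772 = 102.18 kPa


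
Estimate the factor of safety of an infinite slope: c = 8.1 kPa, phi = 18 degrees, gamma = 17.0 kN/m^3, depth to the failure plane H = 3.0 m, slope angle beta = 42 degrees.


Using Fs = c / (gamma*H*sin(beta)*cos(beta)) + tan(phi)/tan(beta)
Cohesion contribution = 8.1 / (17.0*3.0*sin(42)*cos(42))
Cohesion contribution = 0.319397
Friction contribution = tan(18)/tan(42) = 0.36086
Fs = 0.319397 + 0.36086
Fs = 0.68


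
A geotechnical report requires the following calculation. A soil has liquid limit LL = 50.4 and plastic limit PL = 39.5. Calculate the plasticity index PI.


Result: 10.9

Derivation:
Using PI = LL - PL
PI = 50.4 - 39.5
PI = 10.9


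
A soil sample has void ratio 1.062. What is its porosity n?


Using the relation n = e / (1 + e)
n = 1.062 / (1 + 1.062)
n = 1.062 / 2.062
n = 0.515


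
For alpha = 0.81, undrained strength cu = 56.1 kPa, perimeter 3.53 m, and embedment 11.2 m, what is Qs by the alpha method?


Using Qs = alpha * cu * perimeter * L
Qs = 0.81 * 56.1 * 3.53 * 11.2
Qs = 1796.56 kN


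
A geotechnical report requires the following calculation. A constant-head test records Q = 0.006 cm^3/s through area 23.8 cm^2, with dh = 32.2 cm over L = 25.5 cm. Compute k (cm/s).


Compute hydraulic gradient:
i = dh / L = 32.2 / 25.5 = 1.26275
Then apply Darcy's law:
k = Q / (A * i)
k = 0.006 / (23.8 * 1.26275)
k = 0.006 / 30.0533
k = 0.0002 cm/s


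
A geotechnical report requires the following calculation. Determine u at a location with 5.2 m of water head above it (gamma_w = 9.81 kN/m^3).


Result: 51.01 kPa

Derivation:
Using u = gamma_w * h_w
u = 9.81 * 5.2
u = 51.01 kPa


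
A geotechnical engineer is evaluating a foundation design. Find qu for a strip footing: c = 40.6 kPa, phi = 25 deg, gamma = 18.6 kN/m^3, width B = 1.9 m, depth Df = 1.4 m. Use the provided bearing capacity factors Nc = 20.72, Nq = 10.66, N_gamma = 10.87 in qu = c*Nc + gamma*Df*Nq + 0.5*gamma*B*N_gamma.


Compute qu = c*Nc + gamma*Df*Nq + 0.5*gamma*B*N_gamma
Term 1: 40.6 * 20.72 = 841.232
Term 2: 18.6 * 1.4 * 10.66 = 277.5864
Term 3: 0.5 * 18.6 * 1.9 * 10.87 = 192.0729
qu = 841.232 + 277.5864 + 192.0729
qu = 1310.89 kPa


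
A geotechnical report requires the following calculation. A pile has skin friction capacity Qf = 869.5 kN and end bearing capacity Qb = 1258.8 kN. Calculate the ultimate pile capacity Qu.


Result: 2128.3 kN

Derivation:
Using Qu = Qf + Qb
Qu = 869.5 + 1258.8
Qu = 2128.3 kN


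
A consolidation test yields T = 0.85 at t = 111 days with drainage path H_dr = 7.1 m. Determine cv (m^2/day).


Using cv = T * H_dr^2 / t
H_dr^2 = 7.1^2 = 50.41
cv = 0.85 * 50.41 / 111
cv = 0.38602 m^2/day


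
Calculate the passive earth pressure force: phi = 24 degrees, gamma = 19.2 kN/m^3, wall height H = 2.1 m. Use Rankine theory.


Compute passive earth pressure coefficient:
Kp = tan^2(45 + phi/2) = tan^2(57.0) = 2.371184
Compute passive force:
Pp = 0.5 * Kp * gamma * H^2
Pp = 0.5 * 2.371184 * 19.2 * 2.1^2
Pp = 100.39 kN/m


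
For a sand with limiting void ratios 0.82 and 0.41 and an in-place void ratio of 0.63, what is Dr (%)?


Using Dr = (e_max - e) / (e_max - e_min) * 100
e_max - e = 0.82 - 0.63 = 0.19
e_max - e_min = 0.82 - 0.41 = 0.41
Dr = 0.19 / 0.41 * 100
Dr = 46.34 %


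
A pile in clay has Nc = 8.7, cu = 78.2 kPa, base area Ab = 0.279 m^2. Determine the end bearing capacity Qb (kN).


Using Qb = Nc * cu * Ab
Qb = 8.7 * 78.2 * 0.279
Qb = 189.81 kN


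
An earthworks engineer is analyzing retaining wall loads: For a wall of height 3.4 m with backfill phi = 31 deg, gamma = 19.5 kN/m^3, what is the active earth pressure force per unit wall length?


Result: 36.08 kN/m

Derivation:
Compute active earth pressure coefficient:
Ka = tan^2(45 - phi/2) = tan^2(29.5) = 0.320099
Compute active force:
Pa = 0.5 * Ka * gamma * H^2
Pa = 0.5 * 0.320099 * 19.5 * 3.4^2
Pa = 36.08 kN/m


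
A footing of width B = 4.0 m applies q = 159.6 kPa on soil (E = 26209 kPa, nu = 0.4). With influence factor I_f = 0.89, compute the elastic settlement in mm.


Using Se = q * B * (1 - nu^2) * I_f / E
1 - nu^2 = 1 - 0.4^2 = 0.84
Se = 159.6 * 4.0 * 0.84 * 0.89 / 26209
Se = 0.018210 m
Convert to mm: Se = 0.018210 * 1000 = 18.21 mm


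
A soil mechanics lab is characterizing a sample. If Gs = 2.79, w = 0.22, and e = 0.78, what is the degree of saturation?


Using S = Gs * w / e
S = 2.79 * 0.22 / 0.78
S = 0.7869


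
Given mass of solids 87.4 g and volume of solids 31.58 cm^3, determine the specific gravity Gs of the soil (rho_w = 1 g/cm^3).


Using Gs = m_s / (V_s * rho_w)
Since rho_w = 1 g/cm^3:
Gs = 87.4 / 31.58
Gs = 2.768


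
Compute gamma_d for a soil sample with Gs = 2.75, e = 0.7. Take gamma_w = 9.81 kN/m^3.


Result: 15.869 kN/m^3

Derivation:
Using gamma_d = Gs * gamma_w / (1 + e)
gamma_d = 2.75 * 9.81 / (1 + 0.7)
gamma_d = 2.75 * 9.81 / 1.7
gamma_d = 15.869 kN/m^3


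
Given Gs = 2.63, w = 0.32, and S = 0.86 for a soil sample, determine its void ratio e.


Result: 0.9786

Derivation:
Using the relation e = Gs * w / S
e = 2.63 * 0.32 / 0.86
e = 0.9786


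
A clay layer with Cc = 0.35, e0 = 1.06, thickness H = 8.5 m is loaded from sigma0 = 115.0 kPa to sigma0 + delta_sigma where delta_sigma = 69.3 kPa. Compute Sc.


Result: 0.2958 m

Derivation:
Using Sc = Cc * H / (1 + e0) * log10((sigma0 + delta_sigma) / sigma0)
Stress ratio = (115.0 + 69.3) / 115.0 = 1.60261
log10(1.60261) = 0.204827
Cc * H / (1 + e0) = 0.35 * 8.5 / (1 + 1.06) = 1.44417
Sc = 1.44417 * 0.204827
Sc = 0.2958 m


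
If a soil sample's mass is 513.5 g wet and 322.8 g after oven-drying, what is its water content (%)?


Result: 59.08 %

Derivation:
Using w = (m_wet - m_dry) / m_dry * 100
m_wet - m_dry = 513.5 - 322.8 = 190.7 g
w = 190.7 / 322.8 * 100
w = 59.08 %


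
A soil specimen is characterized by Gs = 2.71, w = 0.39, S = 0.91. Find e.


Using the relation e = Gs * w / S
e = 2.71 * 0.39 / 0.91
e = 1.1614


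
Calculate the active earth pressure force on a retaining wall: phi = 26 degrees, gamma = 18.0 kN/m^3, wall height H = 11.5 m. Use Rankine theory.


Result: 464.75 kN/m

Derivation:
Compute active earth pressure coefficient:
Ka = tan^2(45 - phi/2) = tan^2(32.0) = 0.390462
Compute active force:
Pa = 0.5 * Ka * gamma * H^2
Pa = 0.5 * 0.390462 * 18.0 * 11.5^2
Pa = 464.75 kN/m


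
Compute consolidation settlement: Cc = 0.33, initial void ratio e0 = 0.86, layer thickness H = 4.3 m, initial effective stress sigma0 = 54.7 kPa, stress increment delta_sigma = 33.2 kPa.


Result: 0.1572 m

Derivation:
Using Sc = Cc * H / (1 + e0) * log10((sigma0 + delta_sigma) / sigma0)
Stress ratio = (54.7 + 33.2) / 54.7 = 1.60695
log10(1.60695) = 0.206002
Cc * H / (1 + e0) = 0.33 * 4.3 / (1 + 0.86) = 0.762903
Sc = 0.762903 * 0.206002
Sc = 0.1572 m


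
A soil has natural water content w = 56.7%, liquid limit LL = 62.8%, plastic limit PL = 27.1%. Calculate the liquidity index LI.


Result: 0.829

Derivation:
First compute the plasticity index:
PI = LL - PL = 62.8 - 27.1 = 35.7
Then compute the liquidity index:
LI = (w - PL) / PI
LI = (56.7 - 27.1) / 35.7
LI = 0.829


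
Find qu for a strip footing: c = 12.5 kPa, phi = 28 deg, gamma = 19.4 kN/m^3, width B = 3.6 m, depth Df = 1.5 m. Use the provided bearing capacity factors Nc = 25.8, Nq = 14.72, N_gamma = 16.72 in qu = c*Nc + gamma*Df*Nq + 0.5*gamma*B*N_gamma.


Compute qu = c*Nc + gamma*Df*Nq + 0.5*gamma*B*N_gamma
Term 1: 12.5 * 25.8 = 322.5
Term 2: 19.4 * 1.5 * 14.72 = 428.352
Term 3: 0.5 * 19.4 * 3.6 * 16.72 = 583.8624
qu = 322.5 + 428.352 + 583.8624
qu = 1334.71 kPa


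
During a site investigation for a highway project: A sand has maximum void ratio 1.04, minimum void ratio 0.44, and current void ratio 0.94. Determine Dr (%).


Using Dr = (e_max - e) / (e_max - e_min) * 100
e_max - e = 1.04 - 0.94 = 0.1
e_max - e_min = 1.04 - 0.44 = 0.6
Dr = 0.1 / 0.6 * 100
Dr = 16.67 %


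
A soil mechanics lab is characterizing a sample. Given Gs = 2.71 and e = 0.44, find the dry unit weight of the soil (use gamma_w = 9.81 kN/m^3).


Using gamma_d = Gs * gamma_w / (1 + e)
gamma_d = 2.71 * 9.81 / (1 + 0.44)
gamma_d = 2.71 * 9.81 / 1.44
gamma_d = 18.462 kN/m^3


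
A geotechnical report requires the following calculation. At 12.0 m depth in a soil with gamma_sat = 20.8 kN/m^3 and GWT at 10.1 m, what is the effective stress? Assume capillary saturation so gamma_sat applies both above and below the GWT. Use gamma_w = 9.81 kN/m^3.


Total stress = gamma_sat * depth
sigma = 20.8 * 12.0 = 249.6 kPa
Pore water pressure u = gamma_w * (depth - d_wt)
u = 9.81 * (12.0 - 10.1) = 18.639 kPa
Effective stress = sigma - u
sigma' = 249.6 - 18.639 = 230.96 kPa


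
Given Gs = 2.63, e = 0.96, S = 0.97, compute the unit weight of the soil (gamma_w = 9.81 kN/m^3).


Using gamma = gamma_w * (Gs + S*e) / (1 + e)
Numerator: Gs + S*e = 2.63 + 0.97*0.96 = 3.5612
Denominator: 1 + e = 1 + 0.96 = 1.96
gamma = 9.81 * 3.5612 / 1.96
gamma = 17.824 kN/m^3


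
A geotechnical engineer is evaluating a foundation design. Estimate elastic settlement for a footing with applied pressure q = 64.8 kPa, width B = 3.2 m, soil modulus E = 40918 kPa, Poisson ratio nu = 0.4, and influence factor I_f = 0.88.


Using Se = q * B * (1 - nu^2) * I_f / E
1 - nu^2 = 1 - 0.4^2 = 0.84
Se = 64.8 * 3.2 * 0.84 * 0.88 / 40918
Se = 0.003746 m
Convert to mm: Se = 0.003746 * 1000 = 3.746 mm


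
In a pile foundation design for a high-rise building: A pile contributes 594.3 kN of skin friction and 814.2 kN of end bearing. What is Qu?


Using Qu = Qf + Qb
Qu = 594.3 + 814.2
Qu = 1408.5 kN


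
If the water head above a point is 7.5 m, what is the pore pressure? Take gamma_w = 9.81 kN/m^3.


Result: 73.58 kPa

Derivation:
Using u = gamma_w * h_w
u = 9.81 * 7.5
u = 73.58 kPa


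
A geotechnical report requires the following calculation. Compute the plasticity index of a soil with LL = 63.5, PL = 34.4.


Using PI = LL - PL
PI = 63.5 - 34.4
PI = 29.1


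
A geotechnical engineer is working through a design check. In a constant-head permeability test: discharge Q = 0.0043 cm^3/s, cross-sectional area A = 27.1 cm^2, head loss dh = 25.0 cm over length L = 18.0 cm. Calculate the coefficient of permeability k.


Result: 0.000114 cm/s

Derivation:
Compute hydraulic gradient:
i = dh / L = 25.0 / 18.0 = 1.38889
Then apply Darcy's law:
k = Q / (A * i)
k = 0.0043 / (27.1 * 1.38889)
k = 0.0043 / 37.6389
k = 0.000114 cm/s


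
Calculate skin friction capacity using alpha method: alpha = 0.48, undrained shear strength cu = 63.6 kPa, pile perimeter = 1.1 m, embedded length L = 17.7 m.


Using Qs = alpha * cu * perimeter * L
Qs = 0.48 * 63.6 * 1.1 * 17.7
Qs = 594.38 kN


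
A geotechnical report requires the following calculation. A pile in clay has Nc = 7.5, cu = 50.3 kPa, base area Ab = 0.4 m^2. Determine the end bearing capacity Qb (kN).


Result: 150.9 kN

Derivation:
Using Qb = Nc * cu * Ab
Qb = 7.5 * 50.3 * 0.4
Qb = 150.9 kN


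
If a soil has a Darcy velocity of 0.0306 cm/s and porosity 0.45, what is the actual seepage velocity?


Using v_s = v_d / n
v_s = 0.0306 / 0.45
v_s = 0.068 cm/s


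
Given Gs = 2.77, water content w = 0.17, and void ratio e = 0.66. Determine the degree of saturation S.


Result: 0.7135

Derivation:
Using S = Gs * w / e
S = 2.77 * 0.17 / 0.66
S = 0.7135


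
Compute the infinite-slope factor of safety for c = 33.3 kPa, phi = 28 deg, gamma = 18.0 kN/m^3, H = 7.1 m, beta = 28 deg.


Using Fs = c / (gamma*H*sin(beta)*cos(beta)) + tan(phi)/tan(beta)
Cohesion contribution = 33.3 / (18.0*7.1*sin(28)*cos(28))
Cohesion contribution = 0.628592
Friction contribution = tan(28)/tan(28) = 1
Fs = 0.628592 + 1
Fs = 1.629


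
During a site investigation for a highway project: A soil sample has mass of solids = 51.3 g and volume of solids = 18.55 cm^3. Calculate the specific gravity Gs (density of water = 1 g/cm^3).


Using Gs = m_s / (V_s * rho_w)
Since rho_w = 1 g/cm^3:
Gs = 51.3 / 18.55
Gs = 2.765


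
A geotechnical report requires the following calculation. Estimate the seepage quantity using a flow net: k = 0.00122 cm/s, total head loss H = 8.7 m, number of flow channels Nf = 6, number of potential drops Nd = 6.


Result: 0.0001061 m^3/s per m

Derivation:
Convert k to m/s for unit consistency with H:
k = 0.00122 cm/s = 0.00122 / 100 m/s = 1.22e-05 m/s
Using q = k * H * Nf / Nd
Nf / Nd = 6 / 6 = 1.0
q = 1.22e-05 * 8.7 * 1.0
q = 0.0001061 m^3/s per m


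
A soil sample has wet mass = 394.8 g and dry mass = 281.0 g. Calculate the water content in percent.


Result: 40.5 %

Derivation:
Using w = (m_wet - m_dry) / m_dry * 100
m_wet - m_dry = 394.8 - 281.0 = 113.8 g
w = 113.8 / 281.0 * 100
w = 40.5 %


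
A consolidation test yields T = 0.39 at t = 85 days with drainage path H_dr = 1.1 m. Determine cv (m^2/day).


Using cv = T * H_dr^2 / t
H_dr^2 = 1.1^2 = 1.21
cv = 0.39 * 1.21 / 85
cv = 0.00555 m^2/day


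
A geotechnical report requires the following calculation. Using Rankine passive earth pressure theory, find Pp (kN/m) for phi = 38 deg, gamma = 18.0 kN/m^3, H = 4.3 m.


Compute passive earth pressure coefficient:
Kp = tan^2(45 + phi/2) = tan^2(64.0) = 4.203746
Compute passive force:
Pp = 0.5 * Kp * gamma * H^2
Pp = 0.5 * 4.203746 * 18.0 * 4.3^2
Pp = 699.55 kN/m


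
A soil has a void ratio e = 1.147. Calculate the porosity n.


Result: 0.5342

Derivation:
Using the relation n = e / (1 + e)
n = 1.147 / (1 + 1.147)
n = 1.147 / 2.147
n = 0.5342


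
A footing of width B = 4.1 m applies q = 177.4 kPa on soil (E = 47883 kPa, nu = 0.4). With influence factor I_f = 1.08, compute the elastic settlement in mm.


Using Se = q * B * (1 - nu^2) * I_f / E
1 - nu^2 = 1 - 0.4^2 = 0.84
Se = 177.4 * 4.1 * 0.84 * 1.08 / 47883
Se = 0.013780 m
Convert to mm: Se = 0.013780 * 1000 = 13.78 mm


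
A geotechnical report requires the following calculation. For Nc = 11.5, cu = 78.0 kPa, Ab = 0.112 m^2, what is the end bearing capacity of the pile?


Result: 100.46 kN

Derivation:
Using Qb = Nc * cu * Ab
Qb = 11.5 * 78.0 * 0.112
Qb = 100.46 kN


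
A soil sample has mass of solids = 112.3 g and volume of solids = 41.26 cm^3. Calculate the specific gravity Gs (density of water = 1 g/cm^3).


Using Gs = m_s / (V_s * rho_w)
Since rho_w = 1 g/cm^3:
Gs = 112.3 / 41.26
Gs = 2.722


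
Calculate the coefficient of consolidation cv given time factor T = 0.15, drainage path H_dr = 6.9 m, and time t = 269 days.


Using cv = T * H_dr^2 / t
H_dr^2 = 6.9^2 = 47.61
cv = 0.15 * 47.61 / 269
cv = 0.02655 m^2/day


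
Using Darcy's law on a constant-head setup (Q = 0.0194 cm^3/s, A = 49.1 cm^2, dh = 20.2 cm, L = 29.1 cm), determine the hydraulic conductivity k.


Compute hydraulic gradient:
i = dh / L = 20.2 / 29.1 = 0.694158
Then apply Darcy's law:
k = Q / (A * i)
k = 0.0194 / (49.1 * 0.694158)
k = 0.0194 / 34.0832
k = 0.000569 cm/s


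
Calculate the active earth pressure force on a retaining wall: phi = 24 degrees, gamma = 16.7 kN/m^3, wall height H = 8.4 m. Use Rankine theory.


Result: 248.47 kN/m

Derivation:
Compute active earth pressure coefficient:
Ka = tan^2(45 - phi/2) = tan^2(33.0) = 0.42173
Compute active force:
Pa = 0.5 * Ka * gamma * H^2
Pa = 0.5 * 0.42173 * 16.7 * 8.4^2
Pa = 248.47 kN/m


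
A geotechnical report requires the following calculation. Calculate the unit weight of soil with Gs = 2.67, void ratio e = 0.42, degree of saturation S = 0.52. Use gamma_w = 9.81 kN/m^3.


Using gamma = gamma_w * (Gs + S*e) / (1 + e)
Numerator: Gs + S*e = 2.67 + 0.52*0.42 = 2.8884
Denominator: 1 + e = 1 + 0.42 = 1.42
gamma = 9.81 * 2.8884 / 1.42
gamma = 19.954 kN/m^3


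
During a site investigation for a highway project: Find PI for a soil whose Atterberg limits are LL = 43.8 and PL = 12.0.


Using PI = LL - PL
PI = 43.8 - 12.0
PI = 31.8


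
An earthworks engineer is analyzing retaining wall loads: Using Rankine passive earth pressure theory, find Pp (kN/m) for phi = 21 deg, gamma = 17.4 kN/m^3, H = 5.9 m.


Result: 641.14 kN/m

Derivation:
Compute passive earth pressure coefficient:
Kp = tan^2(45 + phi/2) = tan^2(55.5) = 2.117051
Compute passive force:
Pp = 0.5 * Kp * gamma * H^2
Pp = 0.5 * 2.117051 * 17.4 * 5.9^2
Pp = 641.14 kN/m


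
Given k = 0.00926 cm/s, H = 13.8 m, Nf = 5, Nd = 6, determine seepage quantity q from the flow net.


Result: 0.001065 m^3/s per m

Derivation:
Convert k to m/s for unit consistency with H:
k = 0.00926 cm/s = 0.00926 / 100 m/s = 9.26e-05 m/s
Using q = k * H * Nf / Nd
Nf / Nd = 5 / 6 = 0.8333
q = 9.26e-05 * 13.8 * 0.8333
q = 0.001065 m^3/s per m


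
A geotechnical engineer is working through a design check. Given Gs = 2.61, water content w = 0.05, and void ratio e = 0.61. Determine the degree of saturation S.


Using S = Gs * w / e
S = 2.61 * 0.05 / 0.61
S = 0.2139


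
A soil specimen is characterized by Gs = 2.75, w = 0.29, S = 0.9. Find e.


Result: 0.8861

Derivation:
Using the relation e = Gs * w / S
e = 2.75 * 0.29 / 0.9
e = 0.8861


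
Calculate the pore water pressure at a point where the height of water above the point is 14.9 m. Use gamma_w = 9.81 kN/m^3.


Using u = gamma_w * h_w
u = 9.81 * 14.9
u = 146.17 kPa


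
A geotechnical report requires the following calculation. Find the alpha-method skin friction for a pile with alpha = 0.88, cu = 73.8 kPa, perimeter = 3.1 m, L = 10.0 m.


Result: 2013.26 kN

Derivation:
Using Qs = alpha * cu * perimeter * L
Qs = 0.88 * 73.8 * 3.1 * 10.0
Qs = 2013.26 kN


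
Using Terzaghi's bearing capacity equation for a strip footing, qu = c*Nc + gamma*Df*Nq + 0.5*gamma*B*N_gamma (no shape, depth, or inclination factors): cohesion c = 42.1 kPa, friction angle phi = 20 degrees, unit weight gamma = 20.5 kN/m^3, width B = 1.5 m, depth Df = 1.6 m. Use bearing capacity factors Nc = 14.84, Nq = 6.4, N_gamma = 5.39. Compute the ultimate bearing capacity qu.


Result: 917.56 kPa

Derivation:
Compute qu = c*Nc + gamma*Df*Nq + 0.5*gamma*B*N_gamma
Term 1: 42.1 * 14.84 = 624.764
Term 2: 20.5 * 1.6 * 6.4 = 209.92
Term 3: 0.5 * 20.5 * 1.5 * 5.39 = 82.87125
qu = 624.764 + 209.92 + 82.87125
qu = 917.56 kPa


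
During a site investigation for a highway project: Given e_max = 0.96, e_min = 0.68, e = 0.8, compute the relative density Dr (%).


Using Dr = (e_max - e) / (e_max - e_min) * 100
e_max - e = 0.96 - 0.8 = 0.16
e_max - e_min = 0.96 - 0.68 = 0.28
Dr = 0.16 / 0.28 * 100
Dr = 57.14 %


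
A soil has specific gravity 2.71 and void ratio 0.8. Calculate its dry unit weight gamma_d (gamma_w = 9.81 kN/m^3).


Using gamma_d = Gs * gamma_w / (1 + e)
gamma_d = 2.71 * 9.81 / (1 + 0.8)
gamma_d = 2.71 * 9.81 / 1.8
gamma_d = 14.77 kN/m^3


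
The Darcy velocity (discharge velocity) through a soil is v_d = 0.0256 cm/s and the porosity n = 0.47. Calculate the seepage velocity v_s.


Using v_s = v_d / n
v_s = 0.0256 / 0.47
v_s = 0.05447 cm/s


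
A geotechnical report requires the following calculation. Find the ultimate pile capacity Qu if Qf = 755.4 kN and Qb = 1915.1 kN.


Result: 2670.5 kN

Derivation:
Using Qu = Qf + Qb
Qu = 755.4 + 1915.1
Qu = 2670.5 kN


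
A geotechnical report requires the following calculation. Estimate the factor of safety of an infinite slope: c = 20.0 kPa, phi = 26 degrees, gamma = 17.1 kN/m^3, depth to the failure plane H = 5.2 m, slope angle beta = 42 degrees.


Result: 0.994

Derivation:
Using Fs = c / (gamma*H*sin(beta)*cos(beta)) + tan(phi)/tan(beta)
Cohesion contribution = 20.0 / (17.1*5.2*sin(42)*cos(42))
Cohesion contribution = 0.45232
Friction contribution = tan(26)/tan(42) = 0.541682
Fs = 0.45232 + 0.541682
Fs = 0.994


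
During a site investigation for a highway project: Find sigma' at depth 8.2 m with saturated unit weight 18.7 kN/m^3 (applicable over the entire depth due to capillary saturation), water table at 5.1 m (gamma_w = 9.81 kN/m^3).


Total stress = gamma_sat * depth
sigma = 18.7 * 8.2 = 153.34 kPa
Pore water pressure u = gamma_w * (depth - d_wt)
u = 9.81 * (8.2 - 5.1) = 30.411 kPa
Effective stress = sigma - u
sigma' = 153.34 - 30.411 = 122.93 kPa


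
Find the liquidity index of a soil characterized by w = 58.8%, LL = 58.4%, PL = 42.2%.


First compute the plasticity index:
PI = LL - PL = 58.4 - 42.2 = 16.2
Then compute the liquidity index:
LI = (w - PL) / PI
LI = (58.8 - 42.2) / 16.2
LI = 1.025


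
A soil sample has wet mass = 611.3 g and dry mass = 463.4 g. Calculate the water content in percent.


Using w = (m_wet - m_dry) / m_dry * 100
m_wet - m_dry = 611.3 - 463.4 = 147.9 g
w = 147.9 / 463.4 * 100
w = 31.92 %


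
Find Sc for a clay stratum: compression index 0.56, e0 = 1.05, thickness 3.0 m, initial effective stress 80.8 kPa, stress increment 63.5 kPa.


Using Sc = Cc * H / (1 + e0) * log10((sigma0 + delta_sigma) / sigma0)
Stress ratio = (80.8 + 63.5) / 80.8 = 1.78589
log10(1.78589) = 0.251855
Cc * H / (1 + e0) = 0.56 * 3.0 / (1 + 1.05) = 0.819512
Sc = 0.819512 * 0.251855
Sc = 0.2064 m


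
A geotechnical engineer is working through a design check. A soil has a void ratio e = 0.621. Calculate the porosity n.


Using the relation n = e / (1 + e)
n = 0.621 / (1 + 0.621)
n = 0.621 / 1.621
n = 0.3831


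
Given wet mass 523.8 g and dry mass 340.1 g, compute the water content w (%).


Using w = (m_wet - m_dry) / m_dry * 100
m_wet - m_dry = 523.8 - 340.1 = 183.7 g
w = 183.7 / 340.1 * 100
w = 54.01 %


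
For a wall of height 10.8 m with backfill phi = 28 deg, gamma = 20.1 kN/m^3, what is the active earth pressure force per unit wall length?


Compute active earth pressure coefficient:
Ka = tan^2(45 - phi/2) = tan^2(31.0) = 0.361033
Compute active force:
Pa = 0.5 * Ka * gamma * H^2
Pa = 0.5 * 0.361033 * 20.1 * 10.8^2
Pa = 423.22 kN/m


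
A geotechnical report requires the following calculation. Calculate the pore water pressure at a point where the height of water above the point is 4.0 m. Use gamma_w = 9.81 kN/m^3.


Result: 39.24 kPa

Derivation:
Using u = gamma_w * h_w
u = 9.81 * 4.0
u = 39.24 kPa


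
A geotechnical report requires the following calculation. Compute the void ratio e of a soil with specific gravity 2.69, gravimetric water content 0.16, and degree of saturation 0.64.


Result: 0.6725

Derivation:
Using the relation e = Gs * w / S
e = 2.69 * 0.16 / 0.64
e = 0.6725


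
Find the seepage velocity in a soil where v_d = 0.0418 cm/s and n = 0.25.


Result: 0.1672 cm/s

Derivation:
Using v_s = v_d / n
v_s = 0.0418 / 0.25
v_s = 0.1672 cm/s


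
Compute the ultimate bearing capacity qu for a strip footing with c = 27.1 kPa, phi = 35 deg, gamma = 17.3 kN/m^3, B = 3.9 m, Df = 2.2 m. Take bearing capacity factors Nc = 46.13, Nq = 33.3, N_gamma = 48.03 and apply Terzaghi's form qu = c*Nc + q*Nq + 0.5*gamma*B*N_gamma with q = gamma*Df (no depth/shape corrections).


Result: 4137.81 kPa

Derivation:
Compute qu = c*Nc + gamma*Df*Nq + 0.5*gamma*B*N_gamma
Term 1: 27.1 * 46.13 = 1250.123
Term 2: 17.3 * 2.2 * 33.3 = 1267.398
Term 3: 0.5 * 17.3 * 3.9 * 48.03 = 1620.29205
qu = 1250.123 + 1267.398 + 1620.29205
qu = 4137.81 kPa


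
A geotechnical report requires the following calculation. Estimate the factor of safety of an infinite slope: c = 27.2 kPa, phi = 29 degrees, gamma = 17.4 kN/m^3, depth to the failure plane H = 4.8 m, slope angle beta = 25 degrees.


Result: 2.039

Derivation:
Using Fs = c / (gamma*H*sin(beta)*cos(beta)) + tan(phi)/tan(beta)
Cohesion contribution = 27.2 / (17.4*4.8*sin(25)*cos(25))
Cohesion contribution = 0.850265
Friction contribution = tan(29)/tan(25) = 1.18872
Fs = 0.850265 + 1.18872
Fs = 2.039


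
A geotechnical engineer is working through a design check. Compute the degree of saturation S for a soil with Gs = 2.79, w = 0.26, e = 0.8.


Result: 0.9068

Derivation:
Using S = Gs * w / e
S = 2.79 * 0.26 / 0.8
S = 0.9068


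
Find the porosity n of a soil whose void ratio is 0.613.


Using the relation n = e / (1 + e)
n = 0.613 / (1 + 0.613)
n = 0.613 / 1.613
n = 0.38


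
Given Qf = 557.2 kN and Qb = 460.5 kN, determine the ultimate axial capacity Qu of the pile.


Using Qu = Qf + Qb
Qu = 557.2 + 460.5
Qu = 1017.7 kN


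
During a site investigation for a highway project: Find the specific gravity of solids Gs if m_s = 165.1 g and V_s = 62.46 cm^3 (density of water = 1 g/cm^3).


Using Gs = m_s / (V_s * rho_w)
Since rho_w = 1 g/cm^3:
Gs = 165.1 / 62.46
Gs = 2.643


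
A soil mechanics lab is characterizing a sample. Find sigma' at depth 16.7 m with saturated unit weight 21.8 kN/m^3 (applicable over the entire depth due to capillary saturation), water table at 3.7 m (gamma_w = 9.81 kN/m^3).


Total stress = gamma_sat * depth
sigma = 21.8 * 16.7 = 364.06 kPa
Pore water pressure u = gamma_w * (depth - d_wt)
u = 9.81 * (16.7 - 3.7) = 127.53 kPa
Effective stress = sigma - u
sigma' = 364.06 - 127.53 = 236.53 kPa


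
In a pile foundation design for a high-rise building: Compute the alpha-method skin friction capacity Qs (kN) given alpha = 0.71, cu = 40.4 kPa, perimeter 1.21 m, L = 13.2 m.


Result: 458.14 kN

Derivation:
Using Qs = alpha * cu * perimeter * L
Qs = 0.71 * 40.4 * 1.21 * 13.2
Qs = 458.14 kN


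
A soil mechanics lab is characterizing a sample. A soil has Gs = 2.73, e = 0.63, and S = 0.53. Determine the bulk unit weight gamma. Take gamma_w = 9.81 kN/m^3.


Result: 18.44 kN/m^3

Derivation:
Using gamma = gamma_w * (Gs + S*e) / (1 + e)
Numerator: Gs + S*e = 2.73 + 0.53*0.63 = 3.0639
Denominator: 1 + e = 1 + 0.63 = 1.63
gamma = 9.81 * 3.0639 / 1.63
gamma = 18.44 kN/m^3


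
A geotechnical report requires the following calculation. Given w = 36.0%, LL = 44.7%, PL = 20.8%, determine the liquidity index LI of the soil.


Result: 0.636

Derivation:
First compute the plasticity index:
PI = LL - PL = 44.7 - 20.8 = 23.9
Then compute the liquidity index:
LI = (w - PL) / PI
LI = (36.0 - 20.8) / 23.9
LI = 0.636


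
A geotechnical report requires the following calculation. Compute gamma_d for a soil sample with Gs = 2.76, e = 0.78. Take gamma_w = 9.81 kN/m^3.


Using gamma_d = Gs * gamma_w / (1 + e)
gamma_d = 2.76 * 9.81 / (1 + 0.78)
gamma_d = 2.76 * 9.81 / 1.78
gamma_d = 15.211 kN/m^3


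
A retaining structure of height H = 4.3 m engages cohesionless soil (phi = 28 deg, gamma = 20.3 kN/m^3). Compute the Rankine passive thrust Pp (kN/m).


Compute passive earth pressure coefficient:
Kp = tan^2(45 + phi/2) = tan^2(59.0) = 2.769826
Compute passive force:
Pp = 0.5 * Kp * gamma * H^2
Pp = 0.5 * 2.769826 * 20.3 * 4.3^2
Pp = 519.82 kN/m


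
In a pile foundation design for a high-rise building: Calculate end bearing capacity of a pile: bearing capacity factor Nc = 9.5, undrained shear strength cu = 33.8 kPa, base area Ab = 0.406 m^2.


Result: 130.37 kN

Derivation:
Using Qb = Nc * cu * Ab
Qb = 9.5 * 33.8 * 0.406
Qb = 130.37 kN


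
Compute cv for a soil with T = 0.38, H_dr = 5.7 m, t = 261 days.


Result: 0.0473 m^2/day

Derivation:
Using cv = T * H_dr^2 / t
H_dr^2 = 5.7^2 = 32.49
cv = 0.38 * 32.49 / 261
cv = 0.0473 m^2/day


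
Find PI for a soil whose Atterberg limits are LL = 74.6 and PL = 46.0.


Using PI = LL - PL
PI = 74.6 - 46.0
PI = 28.6


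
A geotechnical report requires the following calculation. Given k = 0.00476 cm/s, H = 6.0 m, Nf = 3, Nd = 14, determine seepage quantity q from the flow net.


Result: 6.12e-05 m^3/s per m

Derivation:
Convert k to m/s for unit consistency with H:
k = 0.00476 cm/s = 0.00476 / 100 m/s = 4.76e-05 m/s
Using q = k * H * Nf / Nd
Nf / Nd = 3 / 14 = 0.2143
q = 4.76e-05 * 6.0 * 0.2143
q = 6.12e-05 m^3/s per m


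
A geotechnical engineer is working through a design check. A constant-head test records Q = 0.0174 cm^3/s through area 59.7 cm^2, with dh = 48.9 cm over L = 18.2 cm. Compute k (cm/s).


Compute hydraulic gradient:
i = dh / L = 48.9 / 18.2 = 2.68681
Then apply Darcy's law:
k = Q / (A * i)
k = 0.0174 / (59.7 * 2.68681)
k = 0.0174 / 160.403
k = 0.000108 cm/s


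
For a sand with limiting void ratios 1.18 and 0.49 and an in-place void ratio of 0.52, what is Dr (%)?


Using Dr = (e_max - e) / (e_max - e_min) * 100
e_max - e = 1.18 - 0.52 = 0.66
e_max - e_min = 1.18 - 0.49 = 0.69
Dr = 0.66 / 0.69 * 100
Dr = 95.65 %


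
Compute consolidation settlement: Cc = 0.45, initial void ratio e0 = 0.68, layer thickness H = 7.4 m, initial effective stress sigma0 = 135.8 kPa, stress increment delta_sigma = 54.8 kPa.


Result: 0.2918 m

Derivation:
Using Sc = Cc * H / (1 + e0) * log10((sigma0 + delta_sigma) / sigma0)
Stress ratio = (135.8 + 54.8) / 135.8 = 1.40353
log10(1.40353) = 0.147223
Cc * H / (1 + e0) = 0.45 * 7.4 / (1 + 0.68) = 1.98214
Sc = 1.98214 * 0.147223
Sc = 0.2918 m


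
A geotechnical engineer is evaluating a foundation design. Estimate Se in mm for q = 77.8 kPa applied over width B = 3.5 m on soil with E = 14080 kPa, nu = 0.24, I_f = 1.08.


Result: 19.684 mm

Derivation:
Using Se = q * B * (1 - nu^2) * I_f / E
1 - nu^2 = 1 - 0.24^2 = 0.9424
Se = 77.8 * 3.5 * 0.9424 * 1.08 / 14080
Se = 0.019684 m
Convert to mm: Se = 0.019684 * 1000 = 19.684 mm


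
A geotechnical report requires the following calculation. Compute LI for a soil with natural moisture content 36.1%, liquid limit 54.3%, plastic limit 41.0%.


First compute the plasticity index:
PI = LL - PL = 54.3 - 41.0 = 13.3
Then compute the liquidity index:
LI = (w - PL) / PI
LI = (36.1 - 41.0) / 13.3
LI = -0.368


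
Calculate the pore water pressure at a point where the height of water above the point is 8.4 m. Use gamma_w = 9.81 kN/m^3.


Using u = gamma_w * h_w
u = 9.81 * 8.4
u = 82.4 kPa


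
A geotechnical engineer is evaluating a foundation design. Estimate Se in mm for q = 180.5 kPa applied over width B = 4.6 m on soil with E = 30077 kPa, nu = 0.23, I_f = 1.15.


Using Se = q * B * (1 - nu^2) * I_f / E
1 - nu^2 = 1 - 0.23^2 = 0.9471
Se = 180.5 * 4.6 * 0.9471 * 1.15 / 30077
Se = 0.030067 m
Convert to mm: Se = 0.030067 * 1000 = 30.067 mm


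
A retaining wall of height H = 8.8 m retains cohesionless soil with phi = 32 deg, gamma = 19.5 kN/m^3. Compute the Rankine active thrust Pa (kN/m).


Compute active earth pressure coefficient:
Ka = tan^2(45 - phi/2) = tan^2(29.0) = 0.307259
Compute active force:
Pa = 0.5 * Ka * gamma * H^2
Pa = 0.5 * 0.307259 * 19.5 * 8.8^2
Pa = 231.99 kN/m


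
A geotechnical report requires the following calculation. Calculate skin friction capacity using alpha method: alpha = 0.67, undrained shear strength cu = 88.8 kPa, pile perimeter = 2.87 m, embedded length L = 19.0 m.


Using Qs = alpha * cu * perimeter * L
Qs = 0.67 * 88.8 * 2.87 * 19.0
Qs = 3244.32 kN


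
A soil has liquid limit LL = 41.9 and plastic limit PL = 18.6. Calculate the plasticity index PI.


Using PI = LL - PL
PI = 41.9 - 18.6
PI = 23.3


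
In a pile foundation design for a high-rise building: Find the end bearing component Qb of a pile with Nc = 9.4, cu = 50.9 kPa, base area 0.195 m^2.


Result: 93.3 kN

Derivation:
Using Qb = Nc * cu * Ab
Qb = 9.4 * 50.9 * 0.195
Qb = 93.3 kN


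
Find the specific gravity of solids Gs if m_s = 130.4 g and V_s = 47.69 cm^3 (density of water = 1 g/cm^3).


Result: 2.734

Derivation:
Using Gs = m_s / (V_s * rho_w)
Since rho_w = 1 g/cm^3:
Gs = 130.4 / 47.69
Gs = 2.734


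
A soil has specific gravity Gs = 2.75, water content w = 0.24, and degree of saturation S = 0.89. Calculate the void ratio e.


Using the relation e = Gs * w / S
e = 2.75 * 0.24 / 0.89
e = 0.7416


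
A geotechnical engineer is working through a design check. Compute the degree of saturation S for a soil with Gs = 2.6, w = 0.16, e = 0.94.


Using S = Gs * w / e
S = 2.6 * 0.16 / 0.94
S = 0.4426


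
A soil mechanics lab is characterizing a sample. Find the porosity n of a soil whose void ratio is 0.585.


Using the relation n = e / (1 + e)
n = 0.585 / (1 + 0.585)
n = 0.585 / 1.585
n = 0.3691


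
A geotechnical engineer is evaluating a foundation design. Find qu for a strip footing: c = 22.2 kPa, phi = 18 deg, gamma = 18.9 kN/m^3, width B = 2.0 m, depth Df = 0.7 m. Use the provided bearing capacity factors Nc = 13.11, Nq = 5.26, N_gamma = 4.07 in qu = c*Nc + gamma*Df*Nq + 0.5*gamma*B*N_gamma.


Compute qu = c*Nc + gamma*Df*Nq + 0.5*gamma*B*N_gamma
Term 1: 22.2 * 13.11 = 291.042
Term 2: 18.9 * 0.7 * 5.26 = 69.5898
Term 3: 0.5 * 18.9 * 2.0 * 4.07 = 76.923
qu = 291.042 + 69.5898 + 76.923
qu = 437.55 kPa


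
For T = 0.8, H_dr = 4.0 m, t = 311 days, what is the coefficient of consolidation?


Using cv = T * H_dr^2 / t
H_dr^2 = 4.0^2 = 16.0
cv = 0.8 * 16.0 / 311
cv = 0.04116 m^2/day


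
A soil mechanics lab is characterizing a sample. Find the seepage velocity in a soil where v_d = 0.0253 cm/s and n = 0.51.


Using v_s = v_d / n
v_s = 0.0253 / 0.51
v_s = 0.04961 cm/s


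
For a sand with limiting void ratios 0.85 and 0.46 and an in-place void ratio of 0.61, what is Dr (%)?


Result: 61.54 %

Derivation:
Using Dr = (e_max - e) / (e_max - e_min) * 100
e_max - e = 0.85 - 0.61 = 0.24
e_max - e_min = 0.85 - 0.46 = 0.39
Dr = 0.24 / 0.39 * 100
Dr = 61.54 %


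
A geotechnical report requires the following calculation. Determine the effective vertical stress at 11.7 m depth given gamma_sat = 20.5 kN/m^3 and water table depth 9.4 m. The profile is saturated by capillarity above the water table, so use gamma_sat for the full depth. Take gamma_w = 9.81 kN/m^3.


Total stress = gamma_sat * depth
sigma = 20.5 * 11.7 = 239.85 kPa
Pore water pressure u = gamma_w * (depth - d_wt)
u = 9.81 * (11.7 - 9.4) = 22.563 kPa
Effective stress = sigma - u
sigma' = 239.85 - 22.563 = 217.29 kPa


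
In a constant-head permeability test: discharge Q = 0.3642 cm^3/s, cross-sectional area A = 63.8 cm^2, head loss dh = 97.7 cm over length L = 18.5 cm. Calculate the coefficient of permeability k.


Compute hydraulic gradient:
i = dh / L = 97.7 / 18.5 = 5.28108
Then apply Darcy's law:
k = Q / (A * i)
k = 0.3642 / (63.8 * 5.28108)
k = 0.3642 / 336.933
k = 0.001081 cm/s


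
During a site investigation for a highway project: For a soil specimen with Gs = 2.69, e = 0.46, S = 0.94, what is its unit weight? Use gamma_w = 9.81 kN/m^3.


Using gamma = gamma_w * (Gs + S*e) / (1 + e)
Numerator: Gs + S*e = 2.69 + 0.94*0.46 = 3.1224
Denominator: 1 + e = 1 + 0.46 = 1.46
gamma = 9.81 * 3.1224 / 1.46
gamma = 20.98 kN/m^3


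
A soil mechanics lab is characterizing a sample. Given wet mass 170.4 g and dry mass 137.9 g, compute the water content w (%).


Result: 23.57 %

Derivation:
Using w = (m_wet - m_dry) / m_dry * 100
m_wet - m_dry = 170.4 - 137.9 = 32.5 g
w = 32.5 / 137.9 * 100
w = 23.57 %


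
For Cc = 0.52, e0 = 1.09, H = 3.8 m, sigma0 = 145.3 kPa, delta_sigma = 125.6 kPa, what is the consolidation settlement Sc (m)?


Using Sc = Cc * H / (1 + e0) * log10((sigma0 + delta_sigma) / sigma0)
Stress ratio = (145.3 + 125.6) / 145.3 = 1.86442
log10(1.86442) = 0.270543
Cc * H / (1 + e0) = 0.52 * 3.8 / (1 + 1.09) = 0.945455
Sc = 0.945455 * 0.270543
Sc = 0.2558 m


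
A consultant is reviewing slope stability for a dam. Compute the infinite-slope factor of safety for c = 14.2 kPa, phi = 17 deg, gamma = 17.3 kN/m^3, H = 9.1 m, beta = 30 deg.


Using Fs = c / (gamma*H*sin(beta)*cos(beta)) + tan(phi)/tan(beta)
Cohesion contribution = 14.2 / (17.3*9.1*sin(30)*cos(30))
Cohesion contribution = 0.208305
Friction contribution = tan(17)/tan(30) = 0.529541
Fs = 0.208305 + 0.529541
Fs = 0.738


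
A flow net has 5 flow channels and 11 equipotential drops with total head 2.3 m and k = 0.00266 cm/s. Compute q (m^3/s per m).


Convert k to m/s for unit consistency with H:
k = 0.00266 cm/s = 0.00266 / 100 m/s = 2.66e-05 m/s
Using q = k * H * Nf / Nd
Nf / Nd = 5 / 11 = 0.4545
q = 2.66e-05 * 2.3 * 0.4545
q = 2.781e-05 m^3/s per m


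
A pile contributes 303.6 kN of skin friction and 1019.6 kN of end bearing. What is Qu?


Using Qu = Qf + Qb
Qu = 303.6 + 1019.6
Qu = 1323.2 kN


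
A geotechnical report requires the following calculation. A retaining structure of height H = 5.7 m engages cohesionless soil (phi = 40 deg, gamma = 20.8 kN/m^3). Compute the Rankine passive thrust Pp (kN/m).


Compute passive earth pressure coefficient:
Kp = tan^2(45 + phi/2) = tan^2(65.0) = 4.59891
Compute passive force:
Pp = 0.5 * Kp * gamma * H^2
Pp = 0.5 * 4.59891 * 20.8 * 5.7^2
Pp = 1553.95 kN/m


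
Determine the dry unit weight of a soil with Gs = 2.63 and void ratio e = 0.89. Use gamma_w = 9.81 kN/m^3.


Using gamma_d = Gs * gamma_w / (1 + e)
gamma_d = 2.63 * 9.81 / (1 + 0.89)
gamma_d = 2.63 * 9.81 / 1.89
gamma_d = 13.651 kN/m^3


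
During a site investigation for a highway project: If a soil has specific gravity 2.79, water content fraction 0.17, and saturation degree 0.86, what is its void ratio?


Result: 0.5515

Derivation:
Using the relation e = Gs * w / S
e = 2.79 * 0.17 / 0.86
e = 0.5515


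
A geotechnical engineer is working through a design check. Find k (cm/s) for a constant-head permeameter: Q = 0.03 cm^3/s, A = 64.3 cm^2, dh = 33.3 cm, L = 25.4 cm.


Result: 0.000356 cm/s

Derivation:
Compute hydraulic gradient:
i = dh / L = 33.3 / 25.4 = 1.31102
Then apply Darcy's law:
k = Q / (A * i)
k = 0.03 / (64.3 * 1.31102)
k = 0.03 / 84.2988
k = 0.000356 cm/s


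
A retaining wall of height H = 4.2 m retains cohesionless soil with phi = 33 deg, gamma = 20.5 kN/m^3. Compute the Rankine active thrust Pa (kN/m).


Result: 53.3 kN/m

Derivation:
Compute active earth pressure coefficient:
Ka = tan^2(45 - phi/2) = tan^2(28.5) = 0.294801
Compute active force:
Pa = 0.5 * Ka * gamma * H^2
Pa = 0.5 * 0.294801 * 20.5 * 4.2^2
Pa = 53.3 kN/m


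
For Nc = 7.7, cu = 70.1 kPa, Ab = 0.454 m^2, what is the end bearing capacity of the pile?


Using Qb = Nc * cu * Ab
Qb = 7.7 * 70.1 * 0.454
Qb = 245.06 kN


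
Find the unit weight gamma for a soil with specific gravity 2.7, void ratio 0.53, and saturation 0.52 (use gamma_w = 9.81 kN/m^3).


Result: 19.079 kN/m^3

Derivation:
Using gamma = gamma_w * (Gs + S*e) / (1 + e)
Numerator: Gs + S*e = 2.7 + 0.52*0.53 = 2.9756
Denominator: 1 + e = 1 + 0.53 = 1.53
gamma = 9.81 * 2.9756 / 1.53
gamma = 19.079 kN/m^3


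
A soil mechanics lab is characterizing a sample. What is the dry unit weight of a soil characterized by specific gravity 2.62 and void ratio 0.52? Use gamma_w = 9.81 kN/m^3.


Using gamma_d = Gs * gamma_w / (1 + e)
gamma_d = 2.62 * 9.81 / (1 + 0.52)
gamma_d = 2.62 * 9.81 / 1.52
gamma_d = 16.909 kN/m^3


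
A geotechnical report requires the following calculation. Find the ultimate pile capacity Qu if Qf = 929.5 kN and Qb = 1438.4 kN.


Using Qu = Qf + Qb
Qu = 929.5 + 1438.4
Qu = 2367.9 kN


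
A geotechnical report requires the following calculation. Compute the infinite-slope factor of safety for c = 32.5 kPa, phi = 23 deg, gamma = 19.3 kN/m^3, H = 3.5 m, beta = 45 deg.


Using Fs = c / (gamma*H*sin(beta)*cos(beta)) + tan(phi)/tan(beta)
Cohesion contribution = 32.5 / (19.3*3.5*sin(45)*cos(45))
Cohesion contribution = 0.96225
Friction contribution = tan(23)/tan(45) = 0.424475
Fs = 0.96225 + 0.424475
Fs = 1.387


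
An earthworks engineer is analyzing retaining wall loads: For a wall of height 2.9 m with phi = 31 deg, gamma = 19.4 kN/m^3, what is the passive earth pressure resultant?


Compute passive earth pressure coefficient:
Kp = tan^2(45 + phi/2) = tan^2(60.5) = 3.124035
Compute passive force:
Pp = 0.5 * Kp * gamma * H^2
Pp = 0.5 * 3.124035 * 19.4 * 2.9^2
Pp = 254.85 kN/m
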